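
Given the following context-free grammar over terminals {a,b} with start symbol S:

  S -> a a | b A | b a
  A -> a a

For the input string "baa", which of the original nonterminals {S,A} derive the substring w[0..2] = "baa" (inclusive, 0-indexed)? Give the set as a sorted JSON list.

Convert to CNF:
  S -> T0 T0 | T1 A | T1 T0
  A -> T0 T0
  T0 -> a
  T1 -> b

CYK table (by increasing span), restricted to cells inside w[0..2]:
  cell(0,0) b: {T1}  orig:{}
  cell(1,1) a: {T0}  orig:{}
  cell(2,2) a: {T0}  orig:{}
  cell(0,1) ba: {S}
  cell(1,2) aa: {A,S}
  cell(0,2) baa: {S}

Original NTs in T[0,2] deriving "baa": ["S"]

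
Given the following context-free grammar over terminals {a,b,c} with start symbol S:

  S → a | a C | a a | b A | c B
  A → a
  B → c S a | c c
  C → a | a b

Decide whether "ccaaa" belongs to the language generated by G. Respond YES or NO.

Convert to CNF:
  S -> T0 B | T1 C | T1 T1 | T2 A | a
  A -> a
  B -> T0 T0 | T0 X3
  C -> T1 T2 | a
  T0 -> c
  T1 -> a
  T2 -> b
  X3 -> S T1

Fill CYK table bottom-up:
  cell(0,0) c: {T0}  orig:{}
  cell(1,1) c: {T0}  orig:{}
  cell(2,2) a: {A,C,S,T1}  orig:{A,C,S}
  cell(3,3) a: {A,C,S,T1}  orig:{A,C,S}
  cell(4,4) a: {A,C,S,T1}  orig:{A,C,S}
  cell(0,1) cc: {B}
  cell(1,2) ca: ∅
  cell(2,3) aa: {S,X3}  orig:{S}
  cell(3,4) aa: {S,X3}  orig:{S}
  cell(0,2) cca: ∅
  cell(1,3) caa: {B}
  cell(2,4) aaa: {X3}  orig:{}
  cell(0,3) ccaa: {S}
  cell(1,4) caaa: {B}
  cell(0,4) ccaaa: {S,X3}  orig:{S}

S ∈ T[0,4] ⇒ YES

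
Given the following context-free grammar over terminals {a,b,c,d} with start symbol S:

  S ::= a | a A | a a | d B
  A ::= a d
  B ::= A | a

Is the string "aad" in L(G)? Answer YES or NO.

Convert to CNF:
  S -> T0 A | T0 T0 | T1 B | a
  A -> T0 T1
  B -> T0 T1 | a
  T0 -> a
  T1 -> d

CYK fill:
  [0..0]={B,S,T0}  "a"  orig:{B,S}
  [1..1]={B,S,T0}  "a"  orig:{B,S}
  [2..2]={T1}  "d"  orig:{}
  [0..1]={S}  "aa"
  [1..2]={A,B}  "ad"
  [0..2]={S}  "aad"

S ∈ T[0,2] ⇒ YES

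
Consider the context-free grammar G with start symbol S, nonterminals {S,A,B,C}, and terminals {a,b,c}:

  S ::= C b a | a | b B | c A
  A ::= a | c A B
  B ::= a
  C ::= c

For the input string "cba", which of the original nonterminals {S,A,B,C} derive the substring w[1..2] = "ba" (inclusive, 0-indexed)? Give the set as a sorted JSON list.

Convert to CNF:
  S -> C X4 | T0 A | T1 B | a
  A -> T0 X3 | a
  B -> a
  C -> c
  T0 -> c
  T1 -> b
  T2 -> a
  X3 -> A B
  X4 -> T1 T2

CYK fill — only the sub-triangle for w[1..2]:
  cell(1,1) b: {T1}  orig:{}
  cell(2,2) a: {A,B,S,T2}  orig:{A,B,S}
  cell(1,2) ba: {S,X4}  orig:{S}

Original NTs in T[1,2] deriving "ba": ["S"]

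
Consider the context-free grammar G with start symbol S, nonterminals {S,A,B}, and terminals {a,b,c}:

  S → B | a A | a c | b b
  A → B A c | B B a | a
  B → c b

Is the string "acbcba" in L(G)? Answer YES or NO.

CNF form of G:
  S -> T0 T2 | T1 A | T1 T0 | T2 T2
  A -> B X3 | B X4 | a
  B -> T0 T2
  T0 -> c
  T1 -> a
  T2 -> b
  X3 -> A T0
  X4 -> B T1

Fill CYK table bottom-up:
  [0..0]={A,T1}  "a"  orig:{A}
  [1..1]={T0}  "c"  orig:{}
  [2..2]={T2}  "b"  orig:{}
  [3..3]={T0}  "c"  orig:{}
  [4..4]={T2}  "b"  orig:{}
  [5..5]={A,T1}  "a"  orig:{A}
  [0..1]={S,X3}  "ac"  orig:{S}
  [1..2]={B,S}  "cb"
  [2..3]=∅  "bc"
  [3..4]={B,S}  "cb"
  [4..5]=∅  "ba"
  [0..2]=∅  "acb"
  [1..3]=∅  "cbc"
  [2..4]=∅  "bcb"
  [3..5]={X4}  "cba"  orig:{}
  [0..3]=∅  "acbc"
  [1..4]=∅  "cbcb"
  [2..5]=∅  "bcba"
  [0..4]=∅  "acbcb"
  [1..5]={A}  "cbcba"
  [0..5]={S}  "acbcba"

S ∈ T[0,5] ⇒ YES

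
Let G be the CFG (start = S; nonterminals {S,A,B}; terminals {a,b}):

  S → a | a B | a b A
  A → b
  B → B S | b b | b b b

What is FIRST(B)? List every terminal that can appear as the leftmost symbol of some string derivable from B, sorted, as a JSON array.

FIRST sets, iterate to fixpoint:
pass 1:
  A via A→b: +{b}
  B via B→b b: +{b}
  S via S→a: +{a}
  S: {a}  A: {b}  B: {b}
pass 2: done
  S: {a}  A: {b}  B: {b}

FIRST(B) = ["b"]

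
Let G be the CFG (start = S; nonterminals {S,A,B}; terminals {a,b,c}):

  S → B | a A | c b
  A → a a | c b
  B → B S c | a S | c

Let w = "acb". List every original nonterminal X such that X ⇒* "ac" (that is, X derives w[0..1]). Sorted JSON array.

CNF form of G:
  S -> B X4 | T0 A | T0 S | T1 T2 | c
  A -> T0 T0 | T1 T2
  B -> B X3 | T0 S | c
  T0 -> a
  T1 -> c
  T2 -> b
  X3 -> S T1
  X4 -> S T1

Fill CYK table bottom-up (cells [i..j] with 0 ≤ i ≤ j ≤ 1 only):
  cell(0,0) a: {T0}  orig:{}
  cell(1,1) c: {B,S,T1}  orig:{B,S}
  cell(0,1) ac: {B,S}

Original NTs in T[0,1] deriving "ac": ["B", "S"]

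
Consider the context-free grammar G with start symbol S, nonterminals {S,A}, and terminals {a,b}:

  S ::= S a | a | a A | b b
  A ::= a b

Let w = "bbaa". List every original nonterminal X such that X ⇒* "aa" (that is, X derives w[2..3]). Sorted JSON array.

CNF form of G:
  S -> S T0 | T0 A | T1 T1 | a
  A -> T0 T1
  T0 -> a
  T1 -> b

CYK table (by increasing span) (cells [i..j] with 2 ≤ i ≤ j ≤ 3 only):
  T[2,2] 'a' = {S,T0}  orig:{S}
  T[3,3] 'a' = {S,T0}  orig:{S}
  T[2,3] 'aa' = {S}

Original NTs in T[2,3] deriving "aa": ["S"]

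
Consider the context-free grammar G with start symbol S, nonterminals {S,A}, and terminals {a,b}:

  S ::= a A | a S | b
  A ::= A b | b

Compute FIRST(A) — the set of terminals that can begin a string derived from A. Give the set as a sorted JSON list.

FIRST iteration:
iter 1:
  A via A→b: +{b}
  S via S→a A: +{a}
  S via S→b: +{b}
  S: {a,b}  A: {b}
iter 2: done
  S: {a,b}  A: {b}

FIRST(A) = ["b"]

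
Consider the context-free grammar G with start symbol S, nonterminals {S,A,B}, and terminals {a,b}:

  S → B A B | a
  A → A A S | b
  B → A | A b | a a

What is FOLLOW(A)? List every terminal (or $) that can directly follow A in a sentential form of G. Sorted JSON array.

FIRST sets, iterate to fixpoint:
[1]
  A via A→b: +{b}
  B via B→A: +{b}
  B via B→a a: +{a}
  S via S→B A B: +{a,b}
  FIRST(S)={a,b}  FIRST(A)={b}  FIRST(B)={a,b}
[2] done
  FIRST(S)={a,b}  FIRST(A)={b}  FIRST(B)={a,b}

FOLLOW iteration:
FOLLOW(S) := {$}
iter 1:
  A→A A S: FOLLOW(A) ⊇ FIRST(A) = {b}; new: +{b}
  A→A A S: FOLLOW(A) ⊇ FIRST(S) = {a,b}; new: +{a}
  A→A A S: FOLLOW(S) ⊇ FOLLOW(A) ⊇ {a,b}; new: +{a,b}
  S→B A B: FOLLOW(B) ⊇ FIRST(A) = {b}; new: +{b}
  S→B A B: FOLLOW(B) ⊇ FOLLOW(S) ⊇ {$,a,b}; new: +{$,a}
  FOLLOW(S)={$,a,b}  FOLLOW(A)={a,b}  FOLLOW(B)={$,a,b}
iter 2:
  B→A: FOLLOW(A) ⊇ FOLLOW(B) ⊇ {$,a,b}; new: +{$}
  FOLLOW(S)={$,a,b}  FOLLOW(A)={$,a,b}  FOLLOW(B)={$,a,b}
iter 3: (no change)
  FOLLOW(S)={$,a,b}  FOLLOW(A)={$,a,b}  FOLLOW(B)={$,a,b}

FOLLOW(A) = ["$", "a", "b"]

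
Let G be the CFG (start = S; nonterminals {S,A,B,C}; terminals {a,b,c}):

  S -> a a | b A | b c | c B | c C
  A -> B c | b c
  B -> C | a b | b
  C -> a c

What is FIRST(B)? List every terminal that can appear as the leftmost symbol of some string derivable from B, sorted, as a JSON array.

FIRST sets, iterate to fixpoint:
iter 1:
  A via A→b c: +{b}
  B via B→a b: +{a}
  B via B→b: +{b}
  C via C→a c: +{a}
  S via S→a a: +{a}
  S via S→b A: +{b}
  S via S→c B: +{c}
  FIRST(S)={a,b,c}  FIRST(A)={b}  FIRST(B)={a,b}  FIRST(C)={a}
iter 2:
  A via A→B c: +{a}
  FIRST(S)={a,b,c}  FIRST(A)={a,b}  FIRST(B)={a,b}  FIRST(C)={a}
iter 3: (stable)
  FIRST(S)={a,b,c}  FIRST(A)={a,b}  FIRST(B)={a,b}  FIRST(C)={a}

FIRST(B) = ["a", "b"]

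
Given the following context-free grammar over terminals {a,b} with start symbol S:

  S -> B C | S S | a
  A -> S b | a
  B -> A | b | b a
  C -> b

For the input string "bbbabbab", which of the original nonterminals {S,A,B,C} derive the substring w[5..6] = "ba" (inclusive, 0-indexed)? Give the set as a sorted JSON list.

Convert to CNF:
  S -> B C | S S | a
  A -> S T0 | a
  B -> S T0 | T0 T1 | a | b
  C -> b
  T0 -> b
  T1 -> a

Fill CYK table bottom-up — only the sub-triangle for w[5..6]:
  [5..5]={B,C,T0}  "b"  orig:{B,C}
  [6..6]={A,B,S,T1}  "a"  orig:{A,B,S}
  [5..6]={B}  "ba"

Original NTs in T[5,6] deriving "ba": ["B"]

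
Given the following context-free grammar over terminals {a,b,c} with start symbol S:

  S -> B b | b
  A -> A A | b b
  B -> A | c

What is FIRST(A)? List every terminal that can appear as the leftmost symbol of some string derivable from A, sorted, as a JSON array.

FIRST iteration:
pass 1:
  A via A→b b: +{b}
  B via B→A: +{b}
  B via B→c: +{c}
  S via S→B b: +{b,c}
  FIRST(S)={b,c}  FIRST(A)={b}  FIRST(B)={b,c}
pass 2: done
  FIRST(S)={b,c}  FIRST(A)={b}  FIRST(B)={b,c}

FIRST(A) = ["b"]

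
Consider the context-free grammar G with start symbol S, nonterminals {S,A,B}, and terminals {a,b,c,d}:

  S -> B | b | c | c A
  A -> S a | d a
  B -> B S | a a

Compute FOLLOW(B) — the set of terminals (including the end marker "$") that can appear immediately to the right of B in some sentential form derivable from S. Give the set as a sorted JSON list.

Compute FIRST by fixpoint:
[1]
  A via A→d a: +{d}
  B via B→a a: +{a}
  S via S→B: +{a}
  S via S→b: +{b}
  S via S→c: +{c}
  S: {a,b,c}  A: {d}  B: {a}
[2]
  A via A→S a: +{a,b,c}
  S: {a,b,c}  A: {a,b,c,d}  B: {a}
[3] — fixpoint
  S: {a,b,c}  A: {a,b,c,d}  B: {a}

FOLLOW sets:
initialize: $ ∈ FOLLOW(S)
iter 1:
  A→S a: FOLLOW(S) ⊇ FIRST(a) = {a}; new: +{a}
  B→B S: FOLLOW(B) ⊇ FIRST(S) = {a,b,c}; new: +{a,b,c}
  B→B S: FOLLOW(S) ⊇ FOLLOW(B) ⊇ {a,b,c}; new: +{b,c}
  S→B: FOLLOW(B) ⊇ FOLLOW(S) ⊇ {$,a,b,c}; new: +{$}
  S→c A: FOLLOW(A) ⊇ FOLLOW(S) ⊇ {$,a,b,c}; new: +{$,a,b,c}
  FOLLOW[S]={$,a,b,c}  FOLLOW[A]={$,a,b,c}  FOLLOW[B]={$,a,b,c}
iter 2: (stable)
  FOLLOW[S]={$,a,b,c}  FOLLOW[A]={$,a,b,c}  FOLLOW[B]={$,a,b,c}

FOLLOW(B) = ["$", "a", "b", "c"]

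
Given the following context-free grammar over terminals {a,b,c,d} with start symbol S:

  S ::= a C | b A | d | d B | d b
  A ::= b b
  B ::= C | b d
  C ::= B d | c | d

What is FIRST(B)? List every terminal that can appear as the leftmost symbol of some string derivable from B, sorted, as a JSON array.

FIRST sets, iterate to fixpoint:
iter 1:
  A via A→b b: +{b}
  B via B→b d: +{b}
  C via C→B d: +{b}
  C via C→c: +{c}
  C via C→d: +{d}
  S via S→a C: +{a}
  S via S→b A: +{b}
  S via S→d: +{d}
  FIRST(S)={a,b,d}  FIRST(A)={b}  FIRST(B)={b}  FIRST(C)={b,c,d}
iter 2:
  B via B→C: +{c,d}
  FIRST(S)={a,b,d}  FIRST(A)={b}  FIRST(B)={b,c,d}  FIRST(C)={b,c,d}
iter 3: — fixpoint
  FIRST(S)={a,b,d}  FIRST(A)={b}  FIRST(B)={b,c,d}  FIRST(C)={b,c,d}

FIRST(B) = ["b", "c", "d"]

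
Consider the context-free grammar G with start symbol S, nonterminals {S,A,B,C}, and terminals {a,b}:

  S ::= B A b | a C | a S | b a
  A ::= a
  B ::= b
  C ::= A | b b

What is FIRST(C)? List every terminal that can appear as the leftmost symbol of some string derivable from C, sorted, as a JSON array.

Compute FIRST by fixpoint:
[1]
  A via A→a: +{a}
  B via B→b: +{b}
  C via C→A: +{a}
  C via C→b b: +{b}
  S via S→B A b: +{b}
  S via S→a C: +{a}
  FIRST[S]={a,b}  FIRST[A]={a}  FIRST[B]={b}  FIRST[C]={a,b}
[2] (no change)
  FIRST[S]={a,b}  FIRST[A]={a}  FIRST[B]={b}  FIRST[C]={a,b}

FIRST(C) = ["a", "b"]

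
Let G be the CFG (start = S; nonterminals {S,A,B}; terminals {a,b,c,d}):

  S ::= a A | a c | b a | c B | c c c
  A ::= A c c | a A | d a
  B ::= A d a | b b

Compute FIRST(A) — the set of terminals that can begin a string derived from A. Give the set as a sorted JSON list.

FIRST sets, iterate to fixpoint:
[1]
  A via A→a A: +{a}
  A via A→d a: +{d}
  B via B→A d a: +{a,d}
  B via B→b b: +{b}
  S via S→a A: +{a}
  S via S→b a: +{b}
  S via S→c B: +{c}
  FIRST[S]={a,b,c}  FIRST[A]={a,d}  FIRST[B]={a,b,d}
[2] (stable)
  FIRST[S]={a,b,c}  FIRST[A]={a,d}  FIRST[B]={a,b,d}

FIRST(A) = ["a", "d"]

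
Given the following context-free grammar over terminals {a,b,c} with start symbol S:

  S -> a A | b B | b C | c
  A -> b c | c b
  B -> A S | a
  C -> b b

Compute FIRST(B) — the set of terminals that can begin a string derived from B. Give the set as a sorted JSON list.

FIRST sets, iterate to fixpoint:
[1]
  A via A→b c: +{b}
  A via A→c b: +{c}
  B via B→A S: +{b,c}
  B via B→a: +{a}
  C via C→b b: +{b}
  S via S→a A: +{a}
  S via S→b B: +{b}
  S via S→c: +{c}
  FIRST[S]={a,b,c}  FIRST[A]={b,c}  FIRST[B]={a,b,c}  FIRST[C]={b}
[2] — fixpoint
  FIRST[S]={a,b,c}  FIRST[A]={b,c}  FIRST[B]={a,b,c}  FIRST[C]={b}

FIRST(B) = ["a", "b", "c"]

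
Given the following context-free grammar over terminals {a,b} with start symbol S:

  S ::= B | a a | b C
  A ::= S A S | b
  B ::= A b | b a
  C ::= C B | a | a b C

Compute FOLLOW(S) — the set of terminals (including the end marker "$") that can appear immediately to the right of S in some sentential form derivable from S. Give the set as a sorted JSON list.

Compute FIRST by fixpoint:
[1]
  A via A→b: +{b}
  B via B→A b: +{b}
  C via C→a: +{a}
  S via S→B: +{b}
  S via S→a a: +{a}
  FIRST[S]={a,b}  FIRST[A]={b}  FIRST[B]={b}  FIRST[C]={a}
[2]
  A via A→S A S: +{a}
  B via B→A b: +{a}
  FIRST[S]={a,b}  FIRST[A]={a,b}  FIRST[B]={a,b}  FIRST[C]={a}
[3] — fixpoint
  FIRST[S]={a,b}  FIRST[A]={a,b}  FIRST[B]={a,b}  FIRST[C]={a}

FOLLOW sets:
FOLLOW(S) := {$}
pass 1:
  A→S A S: FOLLOW(S) ⊇ FIRST(A) = {a,b}; new: +{a,b}
  A→S A S: FOLLOW(A) ⊇ FIRST(S) = {a,b}; new: +{a,b}
  C→C B: FOLLOW(C) ⊇ FIRST(B) = {a,b}; new: +{a,b}
  C→C B: FOLLOW(B) ⊇ FOLLOW(C) ⊇ {a,b}; new: +{a,b}
  S→B: FOLLOW(B) ⊇ FOLLOW(S) ⊇ {$,a,b}; new: +{$}
  S→b C: FOLLOW(C) ⊇ FOLLOW(S) ⊇ {$,a,b}; new: +{$}
  FOLLOW[S]={$,a,b}  FOLLOW[A]={a,b}  FOLLOW[B]={$,a,b}  FOLLOW[C]={$,a,b}
pass 2: (no change)
  FOLLOW[S]={$,a,b}  FOLLOW[A]={a,b}  FOLLOW[B]={$,a,b}  FOLLOW[C]={$,a,b}

FOLLOW(S) = ["$", "a", "b"]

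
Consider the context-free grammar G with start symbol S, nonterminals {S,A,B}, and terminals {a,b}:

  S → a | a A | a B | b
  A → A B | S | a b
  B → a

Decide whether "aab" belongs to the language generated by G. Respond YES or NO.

CNF form of G:
  S -> T0 A | T0 B | a | b
  A -> A B | T0 A | T0 B | T0 T1 | a | b
  B -> a
  T0 -> a
  T1 -> b

Fill CYK table bottom-up:
  T[0,0] 'a' = {A,B,S,T0}  orig:{A,B,S}
  T[1,1] 'a' = {A,B,S,T0}  orig:{A,B,S}
  T[2,2] 'b' = {A,S,T1}  orig:{A,S}
  T[0,1] 'aa' = {A,S}
  T[1,2] 'ab' = {A,S}
  T[0,2] 'aab' = {A,S}

S ∈ T[0,2] ⇒ YES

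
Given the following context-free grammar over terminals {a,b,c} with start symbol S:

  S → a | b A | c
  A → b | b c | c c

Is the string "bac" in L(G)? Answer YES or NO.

Convert to CNF:
  S -> T0 A | a | c
  A -> T0 T1 | T1 T1 | b
  T0 -> b
  T1 -> c

CYK table (by increasing span):
  cell(0,0) b: {A,T0}  orig:{A}
  cell(1,1) a: {S}
  cell(2,2) c: {S,T1}  orig:{S}
  cell(0,1) ba: ∅
  cell(1,2) ac: ∅
  cell(0,2) bac: ∅

S ∉ T[0,2] ⇒ NO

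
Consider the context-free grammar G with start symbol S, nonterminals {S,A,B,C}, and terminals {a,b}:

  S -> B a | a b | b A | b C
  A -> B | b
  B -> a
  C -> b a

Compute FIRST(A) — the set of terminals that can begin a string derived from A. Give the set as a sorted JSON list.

FIRST iteration:
iter 1:
  A via A→b: +{b}
  B via B→a: +{a}
  C via C→b a: +{b}
  S via S→B a: +{a}
  S via S→b A: +{b}
  FIRST(S)={a,b}  FIRST(A)={b}  FIRST(B)={a}  FIRST(C)={b}
iter 2:
  A via A→B: +{a}
  FIRST(S)={a,b}  FIRST(A)={a,b}  FIRST(B)={a}  FIRST(C)={b}
iter 3: (no change)
  FIRST(S)={a,b}  FIRST(A)={a,b}  FIRST(B)={a}  FIRST(C)={b}

FIRST(A) = ["a", "b"]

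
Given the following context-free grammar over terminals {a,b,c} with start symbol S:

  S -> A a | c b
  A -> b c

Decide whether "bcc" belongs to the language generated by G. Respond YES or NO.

Convert to CNF:
  S -> A T2 | T1 T0
  A -> T0 T1
  T0 -> b
  T1 -> c
  T2 -> a

Fill CYK table bottom-up:
  [0..0]={T0}  "b"  orig:{}
  [1..1]={T1}  "c"  orig:{}
  [2..2]={T1}  "c"  orig:{}
  [0..1]={A}  "bc"
  [1..2]=∅  "cc"
  [0..2]=∅  "bcc"

S ∉ T[0,2] ⇒ NO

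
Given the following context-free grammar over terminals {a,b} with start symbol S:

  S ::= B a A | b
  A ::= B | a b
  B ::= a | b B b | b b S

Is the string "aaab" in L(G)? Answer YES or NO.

CNF form of G:
  S -> B X6 | b
  A -> T0 T1 | T1 X2 | T1 X3 | a
  B -> T1 X4 | T1 X5 | a
  T0 -> a
  T1 -> b
  X2 -> B T1
  X3 -> T1 S
  X4 -> B T1
  X5 -> T1 S
  X6 -> T0 A

CYK table (by increasing span):
  T[0,0] 'a' = {A,B,T0}  orig:{A,B}
  T[1,1] 'a' = {A,B,T0}  orig:{A,B}
  T[2,2] 'a' = {A,B,T0}  orig:{A,B}
  T[3,3] 'b' = {S,T1}  orig:{S}
  T[0,1] 'aa' = {X6}  orig:{}
  T[1,2] 'aa' = {X6}  orig:{}
  T[2,3] 'ab' = {A,X2,X4}  orig:{A}
  T[0,2] 'aaa' = {S}
  T[1,3] 'aab' = {X6}  orig:{}
  T[0,3] 'aaab' = {S}

S ∈ T[0,3] ⇒ YES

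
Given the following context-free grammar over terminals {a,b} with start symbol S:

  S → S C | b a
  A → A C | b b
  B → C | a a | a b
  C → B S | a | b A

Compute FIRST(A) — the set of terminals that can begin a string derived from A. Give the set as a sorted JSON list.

Compute FIRST by fixpoint:
iter 1:
  A via A→b b: +{b}
  B via B→a a: +{a}
  C via C→B S: +{a}
  C via C→b A: +{b}
  S via S→b a: +{b}
  FIRST[S]={b}  FIRST[A]={b}  FIRST[B]={a}  FIRST[C]={a,b}
iter 2:
  B via B→C: +{b}
  FIRST[S]={b}  FIRST[A]={b}  FIRST[B]={a,b}  FIRST[C]={a,b}
iter 3: done
  FIRST[S]={b}  FIRST[A]={b}  FIRST[B]={a,b}  FIRST[C]={a,b}

FIRST(A) = ["b"]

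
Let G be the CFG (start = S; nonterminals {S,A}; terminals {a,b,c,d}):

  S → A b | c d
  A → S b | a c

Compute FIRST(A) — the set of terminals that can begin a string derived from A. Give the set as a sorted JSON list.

FIRST iteration:
round 1:
  A via A→a c: +{a}
  S via S→A b: +{a}
  S via S→c d: +{c}
  S: {a,c}  A: {a}
round 2:
  A via A→S b: +{c}
  S: {a,c}  A: {a,c}
round 3: (stable)
  S: {a,c}  A: {a,c}

FIRST(A) = ["a", "c"]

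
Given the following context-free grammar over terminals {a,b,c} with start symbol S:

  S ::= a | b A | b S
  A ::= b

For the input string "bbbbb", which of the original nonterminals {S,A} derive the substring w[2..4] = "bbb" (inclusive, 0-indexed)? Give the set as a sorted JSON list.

Convert to CNF:
  S -> T0 A | T0 S | a
  A -> b
  T0 -> b

CYK fill (cells [i..j] with 2 ≤ i ≤ j ≤ 4 only):
  [2..2]={A,T0}  "b"  orig:{A}
  [3..3]={A,T0}  "b"  orig:{A}
  [4..4]={A,T0}  "b"  orig:{A}
  [2..3]={S}  "bb"
  [3..4]={S}  "bb"
  [2..4]={S}  "bbb"

Original NTs in T[2,4] deriving "bbb": ["S"]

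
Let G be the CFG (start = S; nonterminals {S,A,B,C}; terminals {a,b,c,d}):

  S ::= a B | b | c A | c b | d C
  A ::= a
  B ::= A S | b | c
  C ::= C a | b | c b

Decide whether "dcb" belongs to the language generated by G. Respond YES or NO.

Convert to CNF:
  S -> T0 B | T1 A | T1 T2 | T3 C | b
  A -> a
  B -> A S | b | c
  C -> C T0 | T1 T2 | b
  T0 -> a
  T1 -> c
  T2 -> b
  T3 -> d

CYK table (by increasing span):
  [0..0]={T3}  "d"  orig:{}
  [1..1]={B,T1}  "c"  orig:{B}
  [2..2]={B,C,S,T2}  "b"  orig:{B,C,S}
  [0..1]=∅  "dc"
  [1..2]={C,S}  "cb"
  [0..2]={S}  "dcb"

S ∈ T[0,2] ⇒ YES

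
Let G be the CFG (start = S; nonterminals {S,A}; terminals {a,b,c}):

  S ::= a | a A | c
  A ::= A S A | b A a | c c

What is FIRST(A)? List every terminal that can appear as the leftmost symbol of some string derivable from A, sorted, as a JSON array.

FIRST sets, iterate to fixpoint:
pass 1:
  A via A→b A a: +{b}
  A via A→c c: +{c}
  S via S→a: +{a}
  S via S→c: +{c}
  FIRST(S)={a,c}  FIRST(A)={b,c}
pass 2: done
  FIRST(S)={a,c}  FIRST(A)={b,c}

FIRST(A) = ["b", "c"]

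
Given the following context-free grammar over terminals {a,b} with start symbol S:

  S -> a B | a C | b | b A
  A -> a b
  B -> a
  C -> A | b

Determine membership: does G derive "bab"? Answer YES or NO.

Convert to CNF:
  S -> T0 B | T0 C | T1 A | b
  A -> T0 T1
  B -> a
  C -> T0 T1 | b
  T0 -> a
  T1 -> b

CYK table (by increasing span):
  [0..0]={C,S,T1}  "b"  orig:{C,S}
  [1..1]={B,T0}  "a"  orig:{B}
  [2..2]={C,S,T1}  "b"  orig:{C,S}
  [0..1]=∅  "ba"
  [1..2]={A,C,S}  "ab"
  [0..2]={S}  "bab"

S ∈ T[0,2] ⇒ YES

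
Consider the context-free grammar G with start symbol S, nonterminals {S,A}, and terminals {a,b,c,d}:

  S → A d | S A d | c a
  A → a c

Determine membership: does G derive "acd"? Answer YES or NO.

CNF form of G:
  S -> A T2 | S X3 | T1 T0
  A -> T0 T1
  T0 -> a
  T1 -> c
  T2 -> d
  X3 -> A T2

CYK fill:
  cell(0,0) a: {T0}  orig:{}
  cell(1,1) c: {T1}  orig:{}
  cell(2,2) d: {T2}  orig:{}
  cell(0,1) ac: {A}
  cell(1,2) cd: ∅
  cell(0,2) acd: {S,X3}  orig:{S}

S ∈ T[0,2] ⇒ YES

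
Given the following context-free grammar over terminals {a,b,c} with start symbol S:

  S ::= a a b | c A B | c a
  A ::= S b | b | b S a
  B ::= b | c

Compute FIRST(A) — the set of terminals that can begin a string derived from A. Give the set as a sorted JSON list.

Compute FIRST by fixpoint:
pass 1:
  A via A→b: +{b}
  B via B→b: +{b}
  B via B→c: +{c}
  S via S→a a b: +{a}
  S via S→c A B: +{c}
  FIRST[S]={a,c}  FIRST[A]={b}  FIRST[B]={b,c}
pass 2:
  A via A→S b: +{a,c}
  FIRST[S]={a,c}  FIRST[A]={a,b,c}  FIRST[B]={b,c}
pass 3: (no change)
  FIRST[S]={a,c}  FIRST[A]={a,b,c}  FIRST[B]={b,c}

FIRST(A) = ["a", "b", "c"]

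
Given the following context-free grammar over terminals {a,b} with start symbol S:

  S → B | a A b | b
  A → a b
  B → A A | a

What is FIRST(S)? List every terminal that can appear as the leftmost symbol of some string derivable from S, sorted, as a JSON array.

FIRST iteration:
iter 1:
  A via A→a b: +{a}
  B via B→A A: +{a}
  S via S→B: +{a}
  S via S→b: +{b}
  S: {a,b}  A: {a}  B: {a}
iter 2: (stable)
  S: {a,b}  A: {a}  B: {a}

FIRST(S) = ["a", "b"]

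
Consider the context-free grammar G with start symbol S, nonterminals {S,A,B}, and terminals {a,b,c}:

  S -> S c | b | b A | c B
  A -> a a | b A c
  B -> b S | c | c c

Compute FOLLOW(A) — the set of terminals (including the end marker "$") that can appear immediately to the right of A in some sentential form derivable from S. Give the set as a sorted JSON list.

FIRST sets, iterate to fixpoint:
iter 1:
  A via A→a a: +{a}
  A via A→b A c: +{b}
  B via B→b S: +{b}
  B via B→c: +{c}
  S via S→b: +{b}
  S via S→c B: +{c}
  S: {b,c}  A: {a,b}  B: {b,c}
iter 2: done
  S: {b,c}  A: {a,b}  B: {b,c}

FOLLOW iteration:
initialize: $ ∈ FOLLOW(S)
iter 1:
  A→b A c: FOLLOW(A) ⊇ FIRST(c) = {c}; new: +{c}
  S→S c: FOLLOW(S) ⊇ FIRST(c) = {c}; new: +{c}
  S→b A: FOLLOW(A) ⊇ FOLLOW(S) ⊇ {$,c}; new: +{$}
  S→c B: FOLLOW(B) ⊇ FOLLOW(S) ⊇ {$,c}; new: +{$,c}
  FOLLOW(S)={$,c}  FOLLOW(A)={$,c}  FOLLOW(B)={$,c}
iter 2: (stable)
  FOLLOW(S)={$,c}  FOLLOW(A)={$,c}  FOLLOW(B)={$,c}

FOLLOW(A) = ["$", "c"]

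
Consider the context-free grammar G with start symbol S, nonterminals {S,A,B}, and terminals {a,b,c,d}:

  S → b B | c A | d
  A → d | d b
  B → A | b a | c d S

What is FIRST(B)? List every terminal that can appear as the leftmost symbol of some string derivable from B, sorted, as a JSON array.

Compute FIRST by fixpoint:
[1]
  A via A→d: +{d}
  B via B→A: +{d}
  B via B→b a: +{b}
  B via B→c d S: +{c}
  S via S→b B: +{b}
  S via S→c A: +{c}
  S via S→d: +{d}
  FIRST[S]={b,c,d}  FIRST[A]={d}  FIRST[B]={b,c,d}
[2] done
  FIRST[S]={b,c,d}  FIRST[A]={d}  FIRST[B]={b,c,d}

FIRST(B) = ["b", "c", "d"]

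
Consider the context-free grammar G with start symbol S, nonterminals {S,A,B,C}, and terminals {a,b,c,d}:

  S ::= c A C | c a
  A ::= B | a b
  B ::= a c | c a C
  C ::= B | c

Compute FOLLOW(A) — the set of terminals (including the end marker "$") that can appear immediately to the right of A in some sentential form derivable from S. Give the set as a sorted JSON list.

FIRST sets, iterate to fixpoint:
iter 1:
  A via A→a b: +{a}
  B via B→a c: +{a}
  B via B→c a C: +{c}
  C via C→B: +{a,c}
  S via S→c A C: +{c}
  FIRST(S)={c}  FIRST(A)={a}  FIRST(B)={a,c}  FIRST(C)={a,c}
iter 2:
  A via A→B: +{c}
  FIRST(S)={c}  FIRST(A)={a,c}  FIRST(B)={a,c}  FIRST(C)={a,c}
iter 3: — fixpoint
  FIRST(S)={c}  FIRST(A)={a,c}  FIRST(B)={a,c}  FIRST(C)={a,c}

Compute FOLLOW by fixpoint:
initialize: $ ∈ FOLLOW(S)
iter 1:
  S→c A C: FOLLOW(A) ⊇ FIRST(C) = {a,c}; new: +{a,c}
  S→c A C: FOLLOW(C) ⊇ FOLLOW(S) ⊇ {$}; new: +{$}
  S: {$}  A: {a,c}  B: {}  C: {$}
iter 2:
  A→B: FOLLOW(B) ⊇ FOLLOW(A) ⊇ {a,c}; new: +{a,c}
  B→c a C: FOLLOW(C) ⊇ FOLLOW(B) ⊇ {a,c}; new: +{a,c}
  C→B: FOLLOW(B) ⊇ FOLLOW(C) ⊇ {$,a,c}; new: +{$}
  S: {$}  A: {a,c}  B: {$,a,c}  C: {$,a,c}
iter 3: — fixpoint
  S: {$}  A: {a,c}  B: {$,a,c}  C: {$,a,c}

FOLLOW(A) = ["a", "c"]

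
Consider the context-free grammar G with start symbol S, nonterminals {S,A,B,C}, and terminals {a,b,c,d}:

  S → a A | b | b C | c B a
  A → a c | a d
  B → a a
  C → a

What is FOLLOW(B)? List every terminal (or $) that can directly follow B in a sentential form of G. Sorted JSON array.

Compute FIRST by fixpoint:
round 1:
  A via A→a c: +{a}
  B via B→a a: +{a}
  C via C→a: +{a}
  S via S→a A: +{a}
  S via S→b: +{b}
  S via S→c B a: +{c}
  FIRST[S]={a,b,c}  FIRST[A]={a}  FIRST[B]={a}  FIRST[C]={a}
round 2: done
  FIRST[S]={a,b,c}  FIRST[A]={a}  FIRST[B]={a}  FIRST[C]={a}

FOLLOW iteration:
seed FOLLOW(S) with $
iter 1:
  S→a A: FOLLOW(A) ⊇ FOLLOW(S) ⊇ {$}; new: +{$}
  S→b C: FOLLOW(C) ⊇ FOLLOW(S) ⊇ {$}; new: +{$}
  S→c B a: FOLLOW(B) ⊇ FIRST(a) = {a}; new: +{a}
  FOLLOW[S]={$}  FOLLOW[A]={$}  FOLLOW[B]={a}  FOLLOW[C]={$}
iter 2: (stable)
  FOLLOW[S]={$}  FOLLOW[A]={$}  FOLLOW[B]={a}  FOLLOW[C]={$}

FOLLOW(B) = ["a"]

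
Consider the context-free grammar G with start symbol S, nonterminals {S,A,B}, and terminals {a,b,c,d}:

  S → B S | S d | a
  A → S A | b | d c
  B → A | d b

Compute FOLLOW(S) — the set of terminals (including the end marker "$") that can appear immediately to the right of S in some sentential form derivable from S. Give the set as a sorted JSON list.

FIRST iteration:
round 1:
  A via A→b: +{b}
  A via A→d c: +{d}
  B via B→A: +{b,d}
  S via S→B S: +{b,d}
  S via S→a: +{a}
  S: {a,b,d}  A: {b,d}  B: {b,d}
round 2:
  A via A→S A: +{a}
  B via B→A: +{a}
  S: {a,b,d}  A: {a,b,d}  B: {a,b,d}
round 3: (no change)
  S: {a,b,d}  A: {a,b,d}  B: {a,b,d}

FOLLOW iteration:
initialize: $ ∈ FOLLOW(S)
[1]
  A→S A: FOLLOW(S) ⊇ FIRST(A) = {a,b,d}; new: +{a,b,d}
  S→B S: FOLLOW(B) ⊇ FIRST(S) = {a,b,d}; new: +{a,b,d}
  FOLLOW[S]={$,a,b,d}  FOLLOW[A]={}  FOLLOW[B]={a,b,d}
[2]
  B→A: FOLLOW(A) ⊇ FOLLOW(B) ⊇ {a,b,d}; new: +{a,b,d}
  FOLLOW[S]={$,a,b,d}  FOLLOW[A]={a,b,d}  FOLLOW[B]={a,b,d}
[3] (stable)
  FOLLOW[S]={$,a,b,d}  FOLLOW[A]={a,b,d}  FOLLOW[B]={a,b,d}

FOLLOW(S) = ["$", "a", "b", "d"]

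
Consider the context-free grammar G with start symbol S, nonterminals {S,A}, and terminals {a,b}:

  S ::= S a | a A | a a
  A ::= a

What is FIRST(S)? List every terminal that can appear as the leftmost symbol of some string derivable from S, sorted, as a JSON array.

Compute FIRST by fixpoint:
iter 1:
  A via A→a: +{a}
  S via S→a A: +{a}
  S: {a}  A: {a}
iter 2: done
  S: {a}  A: {a}

FIRST(S) = ["a"]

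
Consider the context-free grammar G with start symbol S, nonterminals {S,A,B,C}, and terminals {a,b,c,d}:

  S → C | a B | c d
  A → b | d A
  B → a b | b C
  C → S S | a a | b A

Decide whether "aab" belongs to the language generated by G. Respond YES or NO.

CNF form of G:
  S -> S S | T1 B | T1 T1 | T2 A | T3 T0
  A -> T0 A | b
  B -> T1 T2 | T2 C
  C -> S S | T1 T1 | T2 A
  T0 -> d
  T1 -> a
  T2 -> b
  T3 -> c

Fill CYK table bottom-up:
  [0..0]={T1}  "a"  orig:{}
  [1..1]={T1}  "a"  orig:{}
  [2..2]={A,T2}  "b"  orig:{A}
  [0..1]={C,S}  "aa"
  [1..2]={B}  "ab"
  [0..2]={S}  "aab"

S ∈ T[0,2] ⇒ YES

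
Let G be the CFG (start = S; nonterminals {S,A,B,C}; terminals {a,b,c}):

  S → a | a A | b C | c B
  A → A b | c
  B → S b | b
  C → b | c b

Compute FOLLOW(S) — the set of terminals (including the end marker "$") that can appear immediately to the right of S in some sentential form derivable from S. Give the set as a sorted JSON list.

FIRST iteration:
[1]
  A via A→c: +{c}
  B via B→b: +{b}
  C via C→b: +{b}
  C via C→c b: +{c}
  S via S→a: +{a}
  S via S→b C: +{b}
  S via S→c B: +{c}
  S: {a,b,c}  A: {c}  B: {b}  C: {b,c}
[2]
  B via B→S b: +{a,c}
  S: {a,b,c}  A: {c}  B: {a,b,c}  C: {b,c}
[3] (stable)
  S: {a,b,c}  A: {c}  B: {a,b,c}  C: {b,c}

Compute FOLLOW by fixpoint:
initialize: $ ∈ FOLLOW(S)
[1]
  A→A b: FOLLOW(A) ⊇ FIRST(b) = {b}; new: +{b}
  B→S b: FOLLOW(S) ⊇ FIRST(b) = {b}; new: +{b}
  S→a A: FOLLOW(A) ⊇ FOLLOW(S) ⊇ {$,b}; new: +{$}
  S→b C: FOLLOW(C) ⊇ FOLLOW(S) ⊇ {$,b}; new: +{$,b}
  S→c B: FOLLOW(B) ⊇ FOLLOW(S) ⊇ {$,b}; new: +{$,b}
  FOLLOW(S)={$,b}  FOLLOW(A)={$,b}  FOLLOW(B)={$,b}  FOLLOW(C)={$,b}
[2] (no change)
  FOLLOW(S)={$,b}  FOLLOW(A)={$,b}  FOLLOW(B)={$,b}  FOLLOW(C)={$,b}

FOLLOW(S) = ["$", "b"]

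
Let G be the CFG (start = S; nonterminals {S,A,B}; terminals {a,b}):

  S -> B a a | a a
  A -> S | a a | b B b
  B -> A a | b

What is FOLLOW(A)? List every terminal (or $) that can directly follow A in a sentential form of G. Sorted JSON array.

FIRST iteration:
pass 1:
  A via A→a a: +{a}
  A via A→b B b: +{b}
  B via B→A a: +{a,b}
  S via S→B a a: +{a,b}
  FIRST(S)={a,b}  FIRST(A)={a,b}  FIRST(B)={a,b}
pass 2: done
  FIRST(S)={a,b}  FIRST(A)={a,b}  FIRST(B)={a,b}

FOLLOW sets:
initialize: $ ∈ FOLLOW(S)
[1]
  A→b B b: FOLLOW(B) ⊇ FIRST(b) = {b}; new: +{b}
  B→A a: FOLLOW(A) ⊇ FIRST(a) = {a}; new: +{a}
  S→B a a: FOLLOW(B) ⊇ FIRST(a) = {a}; new: +{a}
  S: {$}  A: {a}  B: {a,b}
[2]
  A→S: FOLLOW(S) ⊇ FOLLOW(A) ⊇ {a}; new: +{a}
  S: {$,a}  A: {a}  B: {a,b}
[3] done
  S: {$,a}  A: {a}  B: {a,b}

FOLLOW(A) = ["a"]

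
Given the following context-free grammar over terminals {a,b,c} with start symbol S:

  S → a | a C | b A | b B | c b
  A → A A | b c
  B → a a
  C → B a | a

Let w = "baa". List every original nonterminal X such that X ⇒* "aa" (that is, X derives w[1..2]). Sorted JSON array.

Convert to CNF:
  S -> T0 A | T0 B | T1 T0 | T2 C | a
  A -> A A | T0 T1
  B -> T2 T2
  C -> B T2 | a
  T0 -> b
  T1 -> c
  T2 -> a

Fill CYK table bottom-up — only the sub-triangle for w[1..2]:
  cell(1,1) a: {C,S,T2}  orig:{C,S}
  cell(2,2) a: {C,S,T2}  orig:{C,S}
  cell(1,2) aa: {B,S}

Original NTs in T[1,2] deriving "aa": ["B", "S"]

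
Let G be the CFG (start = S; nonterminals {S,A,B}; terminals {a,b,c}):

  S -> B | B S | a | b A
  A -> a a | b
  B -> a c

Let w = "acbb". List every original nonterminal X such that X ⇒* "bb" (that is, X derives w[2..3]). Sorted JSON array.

Convert to CNF:
  S -> B S | T0 T1 | T2 A | a
  A -> T0 T0 | b
  B -> T0 T1
  T0 -> a
  T1 -> c
  T2 -> b

CYK table (by increasing span) (cells [i..j] with 2 ≤ i ≤ j ≤ 3 only):
  T[2,2] 'b' = {A,T2}  orig:{A}
  T[3,3] 'b' = {A,T2}  orig:{A}
  T[2,3] 'bb' = {S}

Original NTs in T[2,3] deriving "bb": ["S"]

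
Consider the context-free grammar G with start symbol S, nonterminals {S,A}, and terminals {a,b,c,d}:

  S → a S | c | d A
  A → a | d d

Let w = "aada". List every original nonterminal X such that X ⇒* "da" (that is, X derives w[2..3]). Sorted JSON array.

Convert to CNF:
  S -> T0 A | T1 S | c
  A -> T0 T0 | a
  T0 -> d
  T1 -> a

Fill CYK table bottom-up — only the sub-triangle for w[2..3]:
  T[2,2] 'd' = {T0}  orig:{}
  T[3,3] 'a' = {A,T1}  orig:{A}
  T[2,3] 'da' = {S}

Original NTs in T[2,3] deriving "da": ["S"]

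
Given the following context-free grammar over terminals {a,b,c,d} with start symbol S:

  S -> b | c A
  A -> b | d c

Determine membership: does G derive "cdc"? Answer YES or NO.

Convert to CNF:
  S -> T1 A | b
  A -> T0 T1 | b
  T0 -> d
  T1 -> c

Fill CYK table bottom-up:
  [0..0]={T1}  "c"  orig:{}
  [1..1]={T0}  "d"  orig:{}
  [2..2]={T1}  "c"  orig:{}
  [0..1]=∅  "cd"
  [1..2]={A}  "dc"
  [0..2]={S}  "cdc"

S ∈ T[0,2] ⇒ YES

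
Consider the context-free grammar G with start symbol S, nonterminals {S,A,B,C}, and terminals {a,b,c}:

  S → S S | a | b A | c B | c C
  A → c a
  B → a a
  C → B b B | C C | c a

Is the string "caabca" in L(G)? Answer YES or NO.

Convert to CNF:
  S -> S S | T0 B | T0 C | T2 A | a
  A -> T0 T1
  B -> T1 T1
  C -> B X3 | C C | T0 T1
  T0 -> c
  T1 -> a
  T2 -> b
  X3 -> T2 B

CYK fill:
  T[0,0] 'c' = {T0}  orig:{}
  T[1,1] 'a' = {S,T1}  orig:{S}
  T[2,2] 'a' = {S,T1}  orig:{S}
  T[3,3] 'b' = {T2}  orig:{}
  T[4,4] 'c' = {T0}  orig:{}
  T[5,5] 'a' = {S,T1}  orig:{S}
  T[0,1] 'ca' = {A,C}
  T[1,2] 'aa' = {B,S}
  T[2,3] 'ab' = ∅
  T[3,4] 'bc' = ∅
  T[4,5] 'ca' = {A,C}
  T[0,2] 'caa' = {S}
  T[1,3] 'aab' = ∅
  T[2,4] 'abc' = ∅
  T[3,5] 'bca' = {S}
  T[0,3] 'caab' = ∅
  T[1,4] 'aabc' = ∅
  T[2,5] 'abca' = {S}
  T[0,4] 'caabc' = ∅
  T[1,5] 'aabca' = {S}
  T[0,5] 'caabca' = {S}

S ∈ T[0,5] ⇒ YES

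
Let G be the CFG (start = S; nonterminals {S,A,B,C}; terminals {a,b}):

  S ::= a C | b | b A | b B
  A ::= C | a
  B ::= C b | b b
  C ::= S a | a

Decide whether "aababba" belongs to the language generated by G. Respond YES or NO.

CNF form of G:
  S -> T0 C | T1 A | T1 B | b
  A -> S T0 | a
  B -> C T1 | T1 T1
  C -> S T0 | a
  T0 -> a
  T1 -> b

CYK table (by increasing span):
  [0..0]={A,C,T0}  "a"  orig:{A,C}
  [1..1]={A,C,T0}  "a"  orig:{A,C}
  [2..2]={S,T1}  "b"  orig:{S}
  [3..3]={A,C,T0}  "a"  orig:{A,C}
  [4..4]={S,T1}  "b"  orig:{S}
  [5..5]={S,T1}  "b"  orig:{S}
  [6..6]={A,C,T0}  "a"  orig:{A,C}
  [0..1]={S}  "aa"
  [1..2]={B}  "ab"
  [2..3]={A,C,S}  "ba"
  [3..4]={B}  "ab"
  [4..5]={B}  "bb"
  [5..6]={A,C,S}  "ba"
  [0..2]=∅  "aab"
  [1..3]={S}  "aba"
  [2..4]={B,S}  "bab"
  [3..5]=∅  "abb"
  [4..6]={S}  "bba"
  [0..3]=∅  "aaba"
  [1..4]=∅  "abab"
  [2..5]=∅  "babb"
  [3..6]=∅  "abba"
  [0..4]=∅  "aabab"
  [1..5]=∅  "ababb"
  [2..6]=∅  "babba"
  [0..5]=∅  "aababb"
  [1..6]=∅  "ababba"
  [0..6]=∅  "aababba"

S ∉ T[0,6] ⇒ NO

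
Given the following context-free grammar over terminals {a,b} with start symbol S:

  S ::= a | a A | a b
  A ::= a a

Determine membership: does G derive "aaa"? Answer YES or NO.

CNF form of G:
  S -> T0 A | T0 T1 | a
  A -> T0 T0
  T0 -> a
  T1 -> b

CYK table (by increasing span):
  [0..0]={S,T0}  "a"  orig:{S}
  [1..1]={S,T0}  "a"  orig:{S}
  [2..2]={S,T0}  "a"  orig:{S}
  [0..1]={A}  "aa"
  [1..2]={A}  "aa"
  [0..2]={S}  "aaa"

S ∈ T[0,2] ⇒ YES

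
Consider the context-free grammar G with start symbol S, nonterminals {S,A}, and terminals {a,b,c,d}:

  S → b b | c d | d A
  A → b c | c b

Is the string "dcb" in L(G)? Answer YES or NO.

CNF form of G:
  S -> T0 T0 | T1 T2 | T2 A
  A -> T0 T1 | T1 T0
  T0 -> b
  T1 -> c
  T2 -> d

CYK fill:
  T[0,0] 'd' = {T2}  orig:{}
  T[1,1] 'c' = {T1}  orig:{}
  T[2,2] 'b' = {T0}  orig:{}
  T[0,1] 'dc' = ∅
  T[1,2] 'cb' = {A}
  T[0,2] 'dcb' = {S}

S ∈ T[0,2] ⇒ YES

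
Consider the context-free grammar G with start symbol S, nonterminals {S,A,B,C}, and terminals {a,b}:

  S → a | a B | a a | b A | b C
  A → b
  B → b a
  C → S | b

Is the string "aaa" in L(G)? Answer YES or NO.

CNF form of G:
  S -> T0 A | T0 C | T1 B | T1 T1 | a
  A -> b
  B -> T0 T1
  C -> T0 A | T0 C | T1 B | T1 T1 | a | b
  T0 -> b
  T1 -> a

CYK table (by increasing span):
  cell(0,0) a: {C,S,T1}  orig:{C,S}
  cell(1,1) a: {C,S,T1}  orig:{C,S}
  cell(2,2) a: {C,S,T1}  orig:{C,S}
  cell(0,1) aa: {C,S}
  cell(1,2) aa: {C,S}
  cell(0,2) aaa: ∅

S ∉ T[0,2] ⇒ NO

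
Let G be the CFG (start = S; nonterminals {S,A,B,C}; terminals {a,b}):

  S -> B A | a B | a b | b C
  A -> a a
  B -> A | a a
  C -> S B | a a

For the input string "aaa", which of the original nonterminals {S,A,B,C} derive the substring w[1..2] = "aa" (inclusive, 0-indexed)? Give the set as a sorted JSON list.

CNF form of G:
  S -> B A | T0 B | T0 T1 | T1 C
  A -> T0 T0
  B -> T0 T0
  C -> S B | T0 T0
  T0 -> a
  T1 -> b

CYK fill (cells [i..j] with 1 ≤ i ≤ j ≤ 2 only):
  [1..1]={T0}  "a"  orig:{}
  [2..2]={T0}  "a"  orig:{}
  [1..2]={A,B,C}  "aa"

Original NTs in T[1,2] deriving "aa": ["A", "B", "C"]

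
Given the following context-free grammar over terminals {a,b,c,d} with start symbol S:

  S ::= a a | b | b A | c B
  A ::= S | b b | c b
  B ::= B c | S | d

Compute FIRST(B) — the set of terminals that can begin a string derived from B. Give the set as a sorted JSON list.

FIRST iteration:
pass 1:
  A via A→b b: +{b}
  A via A→c b: +{c}
  B via B→d: +{d}
  S via S→a a: +{a}
  S via S→b: +{b}
  S via S→c B: +{c}
  FIRST(S)={a,b,c}  FIRST(A)={b,c}  FIRST(B)={d}
pass 2:
  A via A→S: +{a}
  B via B→S: +{a,b,c}
  FIRST(S)={a,b,c}  FIRST(A)={a,b,c}  FIRST(B)={a,b,c,d}
pass 3: (no change)
  FIRST(S)={a,b,c}  FIRST(A)={a,b,c}  FIRST(B)={a,b,c,d}

FIRST(B) = ["a", "b", "c", "d"]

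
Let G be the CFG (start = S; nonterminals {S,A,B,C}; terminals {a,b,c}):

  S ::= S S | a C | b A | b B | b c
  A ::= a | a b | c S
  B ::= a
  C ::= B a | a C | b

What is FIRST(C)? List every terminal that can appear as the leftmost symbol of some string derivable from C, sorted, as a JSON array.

Compute FIRST by fixpoint:
round 1:
  A via A→a: +{a}
  A via A→c S: +{c}
  B via B→a: +{a}
  C via C→B a: +{a}
  C via C→b: +{b}
  S via S→a C: +{a}
  S via S→b A: +{b}
  FIRST[S]={a,b}  FIRST[A]={a,c}  FIRST[B]={a}  FIRST[C]={a,b}
round 2: done
  FIRST[S]={a,b}  FIRST[A]={a,c}  FIRST[B]={a}  FIRST[C]={a,b}

FIRST(C) = ["a", "b"]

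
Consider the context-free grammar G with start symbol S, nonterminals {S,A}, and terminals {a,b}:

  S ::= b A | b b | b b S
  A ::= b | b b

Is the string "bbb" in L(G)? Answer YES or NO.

CNF form of G:
  S -> T0 A | T0 T0 | T0 X1
  A -> T0 T0 | b
  T0 -> b
  X1 -> T0 S

CYK table (by increasing span):
  T[0,0] 'b' = {A,T0}  orig:{A}
  T[1,1] 'b' = {A,T0}  orig:{A}
  T[2,2] 'b' = {A,T0}  orig:{A}
  T[0,1] 'bb' = {A,S}
  T[1,2] 'bb' = {A,S}
  T[0,2] 'bbb' = {S,X1}  orig:{S}

S ∈ T[0,2] ⇒ YES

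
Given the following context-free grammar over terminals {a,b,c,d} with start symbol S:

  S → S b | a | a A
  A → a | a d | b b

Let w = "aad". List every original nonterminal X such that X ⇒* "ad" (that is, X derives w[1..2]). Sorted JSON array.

CNF form of G:
  S -> S T2 | T0 A | a
  A -> T0 T1 | T2 T2 | a
  T0 -> a
  T1 -> d
  T2 -> b

CYK table (by increasing span), restricted to cells inside w[1..2]:
  [1..1]={A,S,T0}  "a"  orig:{A,S}
  [2..2]={T1}  "d"  orig:{}
  [1..2]={A}  "ad"

Original NTs in T[1,2] deriving "ad": ["A"]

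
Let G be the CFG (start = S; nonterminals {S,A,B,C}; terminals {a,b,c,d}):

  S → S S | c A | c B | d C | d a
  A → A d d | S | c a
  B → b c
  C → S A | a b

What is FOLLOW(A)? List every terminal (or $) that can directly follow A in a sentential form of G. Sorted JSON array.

Compute FIRST by fixpoint:
[1]
  A via A→c a: +{c}
  B via B→b c: +{b}
  C via C→a b: +{a}
  S via S→c A: +{c}
  S via S→d C: +{d}
  FIRST[S]={c,d}  FIRST[A]={c}  FIRST[B]={b}  FIRST[C]={a}
[2]
  A via A→S: +{d}
  C via C→S A: +{c,d}
  FIRST[S]={c,d}  FIRST[A]={c,d}  FIRST[B]={b}  FIRST[C]={a,c,d}
[3] done
  FIRST[S]={c,d}  FIRST[A]={c,d}  FIRST[B]={b}  FIRST[C]={a,c,d}

FOLLOW iteration:
seed FOLLOW(S) with $
pass 1:
  A→A d d: FOLLOW(A) ⊇ FIRST(d) = {d}; new: +{d}
  A→S: FOLLOW(S) ⊇ FOLLOW(A) ⊇ {d}; new: +{d}
  C→S A: FOLLOW(S) ⊇ FIRST(A) = {c,d}; new: +{c}
  S→c A: FOLLOW(A) ⊇ FOLLOW(S) ⊇ {$,c,d}; new: +{$,c}
  S→c B: FOLLOW(B) ⊇ FOLLOW(S) ⊇ {$,c,d}; new: +{$,c,d}
  S→d C: FOLLOW(C) ⊇ FOLLOW(S) ⊇ {$,c,d}; new: +{$,c,d}
  FOLLOW[S]={$,c,d}  FOLLOW[A]={$,c,d}  FOLLOW[B]={$,c,d}  FOLLOW[C]={$,c,d}
pass 2: done
  FOLLOW[S]={$,c,d}  FOLLOW[A]={$,c,d}  FOLLOW[B]={$,c,d}  FOLLOW[C]={$,c,d}

FOLLOW(A) = ["$", "c", "d"]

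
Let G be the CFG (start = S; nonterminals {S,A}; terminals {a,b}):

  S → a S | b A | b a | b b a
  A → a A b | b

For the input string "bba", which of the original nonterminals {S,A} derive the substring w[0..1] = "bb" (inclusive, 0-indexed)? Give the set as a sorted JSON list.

Convert to CNF:
  S -> T0 S | T1 A | T1 T0 | T1 X3
  A -> T0 X2 | b
  T0 -> a
  T1 -> b
  X2 -> A T1
  X3 -> T1 T0

CYK fill — only the sub-triangle for w[0..1]:
  [0..0]={A,T1}  "b"  orig:{A}
  [1..1]={A,T1}  "b"  orig:{A}
  [0..1]={S,X2}  "bb"  orig:{S}

Original NTs in T[0,1] deriving "bb": ["S"]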